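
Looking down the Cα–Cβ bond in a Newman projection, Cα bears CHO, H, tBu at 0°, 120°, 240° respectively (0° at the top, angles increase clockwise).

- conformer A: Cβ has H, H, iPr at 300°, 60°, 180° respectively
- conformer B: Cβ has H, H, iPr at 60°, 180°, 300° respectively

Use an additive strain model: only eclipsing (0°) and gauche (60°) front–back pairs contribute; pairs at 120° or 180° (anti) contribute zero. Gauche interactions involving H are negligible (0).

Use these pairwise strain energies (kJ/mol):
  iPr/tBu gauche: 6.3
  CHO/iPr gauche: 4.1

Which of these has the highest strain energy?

B

A (staggered): tBu(240°)/iPr(180°) gauche 6.3 → 6.3 kJ/mol.
B (staggered): CHO(0°)/iPr(300°) gauche 4.1; tBu(240°)/iPr(300°) gauche 6.3 → 10.4 kJ/mol.
B has the highest total (10.4 kJ/mol).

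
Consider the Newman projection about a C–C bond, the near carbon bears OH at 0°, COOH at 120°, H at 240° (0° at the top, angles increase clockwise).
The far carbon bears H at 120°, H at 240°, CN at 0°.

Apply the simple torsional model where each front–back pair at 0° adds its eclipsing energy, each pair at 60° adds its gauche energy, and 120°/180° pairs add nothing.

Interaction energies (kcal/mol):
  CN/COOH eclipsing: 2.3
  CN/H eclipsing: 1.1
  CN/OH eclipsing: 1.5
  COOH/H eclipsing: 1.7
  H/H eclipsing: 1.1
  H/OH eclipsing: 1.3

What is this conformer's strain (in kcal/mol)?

4.3 kcal/mol

This conformer (eclipsed): OH–CN eclipsed, COOH–H eclipsed, H–H eclipsed; 1.5 + 1.7 + 1.1 = 4.3 kcal/mol.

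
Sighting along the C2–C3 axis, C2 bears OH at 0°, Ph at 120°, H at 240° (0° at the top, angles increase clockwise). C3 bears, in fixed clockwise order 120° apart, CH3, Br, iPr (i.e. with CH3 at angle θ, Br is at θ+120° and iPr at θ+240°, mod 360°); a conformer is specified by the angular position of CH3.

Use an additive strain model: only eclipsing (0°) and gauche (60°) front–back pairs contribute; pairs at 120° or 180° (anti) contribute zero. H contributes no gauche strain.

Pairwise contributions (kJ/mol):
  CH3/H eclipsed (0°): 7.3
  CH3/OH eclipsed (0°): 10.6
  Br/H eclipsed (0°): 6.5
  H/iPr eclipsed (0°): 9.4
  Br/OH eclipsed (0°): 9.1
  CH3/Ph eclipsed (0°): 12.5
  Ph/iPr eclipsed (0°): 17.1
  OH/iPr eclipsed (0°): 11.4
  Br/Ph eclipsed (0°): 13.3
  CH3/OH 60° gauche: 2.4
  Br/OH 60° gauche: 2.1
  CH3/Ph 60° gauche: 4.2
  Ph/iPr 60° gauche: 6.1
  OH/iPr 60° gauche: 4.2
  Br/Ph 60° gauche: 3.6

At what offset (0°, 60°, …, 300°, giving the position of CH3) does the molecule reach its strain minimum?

CH3 at 0° (eclipsed): OH–CH3 eclipsed, Ph–Br eclipsed, H–iPr eclipsed; 10.6 + 13.3 + 9.4 = 33.3 kJ/mol.
CH3 at 60° (staggered): OH–CH3 gauche, OH–iPr gauche, Ph–CH3 gauche, Ph–Br gauche; 2.4 + 4.2 + 4.2 + 3.6 = 14.4 kJ/mol.
CH3 at 120° (eclipsed): OH–iPr eclipsed, Ph–CH3 eclipsed, H–Br eclipsed; 11.4 + 12.5 + 6.5 = 30.4 kJ/mol.
CH3 at 180° (staggered): OH–Br gauche, OH–iPr gauche, Ph–CH3 gauche, Ph–iPr gauche; 2.1 + 4.2 + 4.2 + 6.1 = 16.6 kJ/mol.
CH3 at 240° (eclipsed): OH–Br eclipsed, Ph–iPr eclipsed, H–CH3 eclipsed; 9.1 + 17.1 + 7.3 = 33.5 kJ/mol.
CH3 at 300° (staggered): OH–CH3 gauche, OH–Br gauche, Ph–Br gauche, Ph–iPr gauche; 2.4 + 2.1 + 3.6 + 6.1 = 14.2 kJ/mol.
The minimum (14.2 kJ/mol) occurs with CH3 at 300°.

300°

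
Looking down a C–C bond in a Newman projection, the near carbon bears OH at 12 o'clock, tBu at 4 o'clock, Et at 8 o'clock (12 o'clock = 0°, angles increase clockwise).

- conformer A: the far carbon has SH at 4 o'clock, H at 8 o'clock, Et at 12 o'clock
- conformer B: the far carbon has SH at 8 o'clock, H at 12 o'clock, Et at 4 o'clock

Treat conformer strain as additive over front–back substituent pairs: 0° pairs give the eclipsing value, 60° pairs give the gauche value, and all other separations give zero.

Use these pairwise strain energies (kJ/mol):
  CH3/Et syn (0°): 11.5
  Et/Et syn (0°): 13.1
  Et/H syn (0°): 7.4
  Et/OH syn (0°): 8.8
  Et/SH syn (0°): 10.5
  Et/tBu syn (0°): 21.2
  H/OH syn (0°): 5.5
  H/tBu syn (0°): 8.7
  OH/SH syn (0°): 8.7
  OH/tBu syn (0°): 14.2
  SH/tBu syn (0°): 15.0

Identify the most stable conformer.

A

A (eclipsed): OH–Et eclipsed, tBu–SH eclipsed, Et–H eclipsed; 8.8 + 15.0 + 7.4 = 31.2 kJ/mol.
B (eclipsed): OH–H eclipsed, tBu–Et eclipsed, Et–SH eclipsed; 5.5 + 21.2 + 10.5 = 37.2 kJ/mol.
A has the lowest total (31.2 kJ/mol).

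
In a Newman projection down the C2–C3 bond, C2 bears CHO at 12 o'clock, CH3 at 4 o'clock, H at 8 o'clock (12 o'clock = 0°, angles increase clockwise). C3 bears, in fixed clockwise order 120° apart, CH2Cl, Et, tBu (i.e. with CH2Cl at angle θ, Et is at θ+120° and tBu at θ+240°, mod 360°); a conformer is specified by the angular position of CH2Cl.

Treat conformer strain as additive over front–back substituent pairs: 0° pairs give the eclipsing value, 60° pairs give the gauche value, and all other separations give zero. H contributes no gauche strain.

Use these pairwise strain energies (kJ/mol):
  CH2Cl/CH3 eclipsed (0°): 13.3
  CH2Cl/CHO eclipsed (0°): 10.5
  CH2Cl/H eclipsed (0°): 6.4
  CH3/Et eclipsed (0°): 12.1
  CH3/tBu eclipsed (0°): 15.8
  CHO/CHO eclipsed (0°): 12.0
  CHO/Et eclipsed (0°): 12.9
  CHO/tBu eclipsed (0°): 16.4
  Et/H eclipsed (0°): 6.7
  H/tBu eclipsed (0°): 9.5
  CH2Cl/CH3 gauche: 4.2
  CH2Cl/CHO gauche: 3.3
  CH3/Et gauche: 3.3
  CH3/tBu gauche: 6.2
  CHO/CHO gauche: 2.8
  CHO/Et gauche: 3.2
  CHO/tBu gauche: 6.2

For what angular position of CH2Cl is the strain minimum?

CH2Cl at 0° is eclipsed. CHO at 0° is eclipsed with CH2Cl at 0° (10.5); CH3 at 120° is eclipsed with Et at 120° (12.1); H at 240° is eclipsed with tBu at 240° (9.5). Total 32.1 kJ/mol.
CH2Cl at 60° is staggered. CHO at 0° is gauche with CH2Cl at 60° (3.3); CHO at 0° is gauche with tBu at 300° (6.2); CH3 at 120° is gauche with CH2Cl at 60° (4.2); CH3 at 120° is gauche with Et at 180° (3.3). Total 17.0 kJ/mol.
CH2Cl at 120° is eclipsed. CHO at 0° is eclipsed with tBu at 0° (16.4); CH3 at 120° is eclipsed with CH2Cl at 120° (13.3); H at 240° is eclipsed with Et at 240° (6.7). Total 36.4 kJ/mol.
CH2Cl at 180° is staggered. CHO at 0° is gauche with Et at 300° (3.2); CHO at 0° is gauche with tBu at 60° (6.2); CH3 at 120° is gauche with CH2Cl at 180° (4.2); CH3 at 120° is gauche with tBu at 60° (6.2). Total 19.8 kJ/mol.
CH2Cl at 240° is eclipsed. CHO at 0° is eclipsed with Et at 0° (12.9); CH3 at 120° is eclipsed with tBu at 120° (15.8); H at 240° is eclipsed with CH2Cl at 240° (6.4). Total 35.1 kJ/mol.
CH2Cl at 300° is staggered. CHO at 0° is gauche with CH2Cl at 300° (3.3); CHO at 0° is gauche with Et at 60° (3.2); CH3 at 120° is gauche with Et at 60° (3.3); CH3 at 120° is gauche with tBu at 180° (6.2). Total 16.0 kJ/mol.
The minimum (16.0 kJ/mol) occurs with CH2Cl at 300°.

300°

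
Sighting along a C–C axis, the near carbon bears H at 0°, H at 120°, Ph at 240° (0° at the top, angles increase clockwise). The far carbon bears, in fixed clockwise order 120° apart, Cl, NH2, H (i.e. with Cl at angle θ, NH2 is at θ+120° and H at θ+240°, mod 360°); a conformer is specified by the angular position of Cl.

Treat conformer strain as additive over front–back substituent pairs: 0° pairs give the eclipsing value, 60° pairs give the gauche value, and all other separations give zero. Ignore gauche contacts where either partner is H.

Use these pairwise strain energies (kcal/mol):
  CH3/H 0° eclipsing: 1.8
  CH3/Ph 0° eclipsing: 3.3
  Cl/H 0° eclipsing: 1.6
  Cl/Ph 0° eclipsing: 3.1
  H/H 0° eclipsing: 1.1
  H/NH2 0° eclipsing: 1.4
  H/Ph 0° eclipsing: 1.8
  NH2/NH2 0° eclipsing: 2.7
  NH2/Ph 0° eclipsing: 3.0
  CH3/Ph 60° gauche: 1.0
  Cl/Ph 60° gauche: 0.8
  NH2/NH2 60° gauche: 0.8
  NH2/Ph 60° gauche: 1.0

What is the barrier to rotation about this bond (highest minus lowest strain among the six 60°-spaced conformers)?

Cl at 0° (eclipsed): H(0°)/Cl(0°) eclipsed 1.6; H(120°)/NH2(120°) eclipsed 1.4; Ph(240°)/H(240°) eclipsed 1.8 → 4.8 kcal/mol.
Cl at 60° (staggered): Ph(240°)/NH2(180°) gauche 1.0 → 1.0 kcal/mol.
Cl at 120° (eclipsed): H(0°)/H(0°) eclipsed 1.1; H(120°)/Cl(120°) eclipsed 1.6; Ph(240°)/NH2(240°) eclipsed 3.0 → 5.7 kcal/mol.
Cl at 180° (staggered): Ph(240°)/Cl(180°) gauche 0.8; Ph(240°)/NH2(300°) gauche 1.0 → 1.8 kcal/mol.
Cl at 240° (eclipsed): H(0°)/NH2(0°) eclipsed 1.4; H(120°)/H(120°) eclipsed 1.1; Ph(240°)/Cl(240°) eclipsed 3.1 → 5.6 kcal/mol.
Cl at 300° (staggered): Ph(240°)/Cl(300°) gauche 0.8 → 0.8 kcal/mol.
Max at 120° (5.7 kcal/mol), min at 300° (0.8 kcal/mol); barrier = 4.9 kcal/mol.

4.9 kcal/mol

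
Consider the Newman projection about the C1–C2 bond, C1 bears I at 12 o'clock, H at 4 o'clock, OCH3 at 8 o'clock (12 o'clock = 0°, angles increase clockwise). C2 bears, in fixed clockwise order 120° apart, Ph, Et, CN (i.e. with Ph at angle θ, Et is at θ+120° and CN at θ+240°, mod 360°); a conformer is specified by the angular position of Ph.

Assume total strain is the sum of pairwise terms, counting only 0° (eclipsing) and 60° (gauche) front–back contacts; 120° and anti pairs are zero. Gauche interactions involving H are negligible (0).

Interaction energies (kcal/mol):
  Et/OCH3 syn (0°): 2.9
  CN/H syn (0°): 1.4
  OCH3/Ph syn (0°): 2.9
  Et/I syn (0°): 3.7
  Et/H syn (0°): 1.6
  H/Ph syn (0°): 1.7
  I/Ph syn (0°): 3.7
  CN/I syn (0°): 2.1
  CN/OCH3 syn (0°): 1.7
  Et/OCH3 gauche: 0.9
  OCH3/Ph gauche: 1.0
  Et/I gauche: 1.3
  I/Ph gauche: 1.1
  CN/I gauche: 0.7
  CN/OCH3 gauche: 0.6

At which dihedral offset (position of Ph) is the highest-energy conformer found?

240°

Ph at 0° (eclipsed): I(0°)/Ph(0°) eclipsed 3.7; H(120°)/Et(120°) eclipsed 1.6; OCH3(240°)/CN(240°) eclipsed 1.7 → 7.0 kcal/mol.
Ph at 60° (staggered): I(0°)/Ph(60°) gauche 1.1; I(0°)/CN(300°) gauche 0.7; OCH3(240°)/Et(180°) gauche 0.9; OCH3(240°)/CN(300°) gauche 0.6 → 3.3 kcal/mol.
Ph at 120° (eclipsed): I(0°)/CN(0°) eclipsed 2.1; H(120°)/Ph(120°) eclipsed 1.7; OCH3(240°)/Et(240°) eclipsed 2.9 → 6.7 kcal/mol.
Ph at 180° (staggered): I(0°)/Et(300°) gauche 1.3; I(0°)/CN(60°) gauche 0.7; OCH3(240°)/Ph(180°) gauche 1.0; OCH3(240°)/Et(300°) gauche 0.9 → 3.9 kcal/mol.
Ph at 240° (eclipsed): I(0°)/Et(0°) eclipsed 3.7; H(120°)/CN(120°) eclipsed 1.4; OCH3(240°)/Ph(240°) eclipsed 2.9 → 8.0 kcal/mol.
Ph at 300° (staggered): I(0°)/Ph(300°) gauche 1.1; I(0°)/Et(60°) gauche 1.3; OCH3(240°)/Ph(300°) gauche 1.0; OCH3(240°)/CN(180°) gauche 0.6 → 4.0 kcal/mol.
The maximum (8.0 kcal/mol) occurs with Ph at 240°.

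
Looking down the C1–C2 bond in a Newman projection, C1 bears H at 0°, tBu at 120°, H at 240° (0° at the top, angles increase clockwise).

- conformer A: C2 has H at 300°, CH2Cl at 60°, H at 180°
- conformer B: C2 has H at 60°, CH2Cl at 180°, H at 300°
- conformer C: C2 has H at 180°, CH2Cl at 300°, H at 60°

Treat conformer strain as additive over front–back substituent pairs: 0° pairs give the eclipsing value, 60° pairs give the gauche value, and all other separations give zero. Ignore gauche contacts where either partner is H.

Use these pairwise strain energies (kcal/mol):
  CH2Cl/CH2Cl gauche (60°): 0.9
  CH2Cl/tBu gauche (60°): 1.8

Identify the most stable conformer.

C

A (staggered): tBu–CH2Cl gauche; 1.8 = 1.8 kcal/mol.
B (staggered): tBu–CH2Cl gauche; 1.8 = 1.8 kcal/mol.
C (staggered): no non-H gauche contacts → 0.0 kcal/mol.
C has the lowest total (0.0 kcal/mol).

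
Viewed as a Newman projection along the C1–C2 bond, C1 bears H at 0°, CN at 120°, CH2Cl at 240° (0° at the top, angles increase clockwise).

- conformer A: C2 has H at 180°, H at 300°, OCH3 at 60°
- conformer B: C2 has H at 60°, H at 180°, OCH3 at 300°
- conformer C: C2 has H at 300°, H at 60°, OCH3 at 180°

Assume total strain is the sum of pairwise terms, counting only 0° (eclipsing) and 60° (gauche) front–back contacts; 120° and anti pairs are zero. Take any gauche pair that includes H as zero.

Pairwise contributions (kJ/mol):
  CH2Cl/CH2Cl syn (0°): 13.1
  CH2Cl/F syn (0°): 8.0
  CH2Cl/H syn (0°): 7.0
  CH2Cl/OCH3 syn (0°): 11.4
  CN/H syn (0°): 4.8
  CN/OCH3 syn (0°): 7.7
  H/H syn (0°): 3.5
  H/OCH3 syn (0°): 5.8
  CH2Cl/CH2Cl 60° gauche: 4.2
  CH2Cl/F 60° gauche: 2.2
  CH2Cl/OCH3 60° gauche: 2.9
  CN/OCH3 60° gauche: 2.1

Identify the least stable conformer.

A (staggered): CN(120°)/OCH3(60°) gauche 2.1 → 2.1 kJ/mol.
B (staggered): CH2Cl(240°)/OCH3(300°) gauche 2.9 → 2.9 kJ/mol.
C (staggered): CN(120°)/OCH3(180°) gauche 2.1; CH2Cl(240°)/OCH3(180°) gauche 2.9 → 5.0 kJ/mol.
C has the highest total (5.0 kJ/mol).

C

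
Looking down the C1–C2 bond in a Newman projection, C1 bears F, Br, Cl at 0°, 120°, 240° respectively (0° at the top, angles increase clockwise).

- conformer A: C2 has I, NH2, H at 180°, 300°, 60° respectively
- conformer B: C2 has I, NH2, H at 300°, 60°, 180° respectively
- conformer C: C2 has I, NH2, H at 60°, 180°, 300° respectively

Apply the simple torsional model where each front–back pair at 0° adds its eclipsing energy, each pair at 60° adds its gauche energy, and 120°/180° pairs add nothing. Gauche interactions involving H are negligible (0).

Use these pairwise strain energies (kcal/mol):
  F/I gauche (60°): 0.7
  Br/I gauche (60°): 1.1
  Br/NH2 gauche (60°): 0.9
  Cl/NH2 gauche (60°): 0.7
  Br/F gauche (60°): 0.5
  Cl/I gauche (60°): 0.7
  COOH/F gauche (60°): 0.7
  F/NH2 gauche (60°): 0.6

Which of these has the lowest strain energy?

A is staggered. F at 0° is gauche with NH2 at 300° (0.6); Br at 120° is gauche with I at 180° (1.1); Cl at 240° is gauche with I at 180° (0.7); Cl at 240° is gauche with NH2 at 300° (0.7). Total 3.1 kcal/mol.
B is staggered. F at 0° is gauche with I at 300° (0.7); F at 0° is gauche with NH2 at 60° (0.6); Br at 120° is gauche with NH2 at 60° (0.9); Cl at 240° is gauche with I at 300° (0.7). Total 2.9 kcal/mol.
C is staggered. F at 0° is gauche with I at 60° (0.7); Br at 120° is gauche with I at 60° (1.1); Br at 120° is gauche with NH2 at 180° (0.9); Cl at 240° is gauche with NH2 at 180° (0.7). Total 3.4 kcal/mol.
B has the lowest total (2.9 kcal/mol).

B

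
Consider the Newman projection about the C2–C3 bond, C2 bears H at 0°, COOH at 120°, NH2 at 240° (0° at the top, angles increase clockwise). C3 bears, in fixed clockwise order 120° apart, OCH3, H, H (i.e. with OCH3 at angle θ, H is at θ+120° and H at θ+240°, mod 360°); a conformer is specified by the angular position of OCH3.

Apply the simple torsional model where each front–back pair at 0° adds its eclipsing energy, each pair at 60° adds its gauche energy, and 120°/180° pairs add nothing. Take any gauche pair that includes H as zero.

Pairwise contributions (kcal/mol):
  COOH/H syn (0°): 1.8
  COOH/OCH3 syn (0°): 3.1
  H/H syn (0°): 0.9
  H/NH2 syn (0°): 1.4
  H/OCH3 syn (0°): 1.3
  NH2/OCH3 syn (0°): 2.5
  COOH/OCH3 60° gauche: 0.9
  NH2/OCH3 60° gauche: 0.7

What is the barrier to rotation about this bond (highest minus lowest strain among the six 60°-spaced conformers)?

4.7 kcal/mol

OCH3 at 0° (eclipsed): H–OCH3 eclipsed, COOH–H eclipsed, NH2–H eclipsed; 1.3 + 1.8 + 1.4 = 4.5 kcal/mol.
OCH3 at 60° (staggered): COOH–OCH3 gauche; 0.9 = 0.9 kcal/mol.
OCH3 at 120° (eclipsed): H–H eclipsed, COOH–OCH3 eclipsed, NH2–H eclipsed; 0.9 + 3.1 + 1.4 = 5.4 kcal/mol.
OCH3 at 180° (staggered): COOH–OCH3 gauche, NH2–OCH3 gauche; 0.9 + 0.7 = 1.6 kcal/mol.
OCH3 at 240° (eclipsed): H–H eclipsed, COOH–H eclipsed, NH2–OCH3 eclipsed; 0.9 + 1.8 + 2.5 = 5.2 kcal/mol.
OCH3 at 300° (staggered): NH2–OCH3 gauche; 0.7 = 0.7 kcal/mol.
Max at 120° (5.4 kcal/mol), min at 300° (0.7 kcal/mol); barrier = 4.7 kcal/mol.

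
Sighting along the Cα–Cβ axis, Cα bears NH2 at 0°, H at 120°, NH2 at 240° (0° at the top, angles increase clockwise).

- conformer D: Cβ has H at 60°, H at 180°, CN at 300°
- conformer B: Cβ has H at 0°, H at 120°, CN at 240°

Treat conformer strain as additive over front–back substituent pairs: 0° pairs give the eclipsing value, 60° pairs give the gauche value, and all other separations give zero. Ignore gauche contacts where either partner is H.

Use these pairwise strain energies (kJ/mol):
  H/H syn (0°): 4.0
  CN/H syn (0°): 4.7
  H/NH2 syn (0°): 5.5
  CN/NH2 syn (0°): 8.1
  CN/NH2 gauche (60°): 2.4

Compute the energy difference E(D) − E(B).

-12.8 kJ/mol

D (staggered): NH2(0°)/CN(300°) gauche 2.4; NH2(240°)/CN(300°) gauche 2.4 → 4.8 kJ/mol.
B (eclipsed): NH2(0°)/H(0°) eclipsed 5.5; H(120°)/H(120°) eclipsed 4.0; NH2(240°)/CN(240°) eclipsed 8.1 → 17.6 kJ/mol.
E(D) − E(B) = 4.8 − 17.6 = -12.8 kJ/mol.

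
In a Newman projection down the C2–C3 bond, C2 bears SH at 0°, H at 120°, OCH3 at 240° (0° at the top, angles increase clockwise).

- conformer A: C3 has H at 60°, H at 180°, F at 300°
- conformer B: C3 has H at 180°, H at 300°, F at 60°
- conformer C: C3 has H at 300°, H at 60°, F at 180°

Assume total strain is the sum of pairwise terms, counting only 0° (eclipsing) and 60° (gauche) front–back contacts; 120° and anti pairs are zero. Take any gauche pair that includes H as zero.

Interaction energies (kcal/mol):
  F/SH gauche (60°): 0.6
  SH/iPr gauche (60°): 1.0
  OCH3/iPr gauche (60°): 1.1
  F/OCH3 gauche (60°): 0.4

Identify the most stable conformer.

A is staggered. SH at 0° is gauche with F at 300° (0.6); OCH3 at 240° is gauche with F at 300° (0.4). Total 1.0 kcal/mol.
B is staggered. SH at 0° is gauche with F at 60° (0.6). Total 0.6 kcal/mol.
C is staggered. OCH3 at 240° is gauche with F at 180° (0.4). Total 0.4 kcal/mol.
C has the lowest total (0.4 kcal/mol).

C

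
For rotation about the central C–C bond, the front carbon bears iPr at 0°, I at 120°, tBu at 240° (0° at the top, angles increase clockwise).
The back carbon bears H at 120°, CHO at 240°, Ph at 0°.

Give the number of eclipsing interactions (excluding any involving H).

Non-H eclipsing pairs: iPr(0°)/Ph(0°); tBu(240°)/CHO(240°) — 2 interactions.

2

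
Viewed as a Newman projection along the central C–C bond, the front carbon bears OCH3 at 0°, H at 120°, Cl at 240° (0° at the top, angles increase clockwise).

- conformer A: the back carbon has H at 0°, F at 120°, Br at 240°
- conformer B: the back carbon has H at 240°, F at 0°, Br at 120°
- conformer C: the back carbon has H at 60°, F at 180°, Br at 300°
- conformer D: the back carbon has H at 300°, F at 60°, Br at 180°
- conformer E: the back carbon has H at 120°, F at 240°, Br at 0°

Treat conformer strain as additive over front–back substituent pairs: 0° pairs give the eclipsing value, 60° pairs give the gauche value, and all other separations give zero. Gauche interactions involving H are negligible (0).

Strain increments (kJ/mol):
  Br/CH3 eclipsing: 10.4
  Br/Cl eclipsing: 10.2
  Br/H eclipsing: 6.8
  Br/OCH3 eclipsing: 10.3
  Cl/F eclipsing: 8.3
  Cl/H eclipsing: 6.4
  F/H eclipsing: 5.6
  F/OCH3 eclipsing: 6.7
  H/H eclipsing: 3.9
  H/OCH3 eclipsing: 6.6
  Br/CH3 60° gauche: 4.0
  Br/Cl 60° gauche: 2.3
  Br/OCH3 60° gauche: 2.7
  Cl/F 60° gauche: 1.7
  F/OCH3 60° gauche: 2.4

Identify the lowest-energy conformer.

D

A (eclipsed): OCH3(0°)/H(0°) eclipsed 6.6; H(120°)/F(120°) eclipsed 5.6; Cl(240°)/Br(240°) eclipsed 10.2 → 22.4 kJ/mol.
B (eclipsed): OCH3(0°)/F(0°) eclipsed 6.7; H(120°)/Br(120°) eclipsed 6.8; Cl(240°)/H(240°) eclipsed 6.4 → 19.9 kJ/mol.
C (staggered): OCH3(0°)/Br(300°) gauche 2.7; Cl(240°)/F(180°) gauche 1.7; Cl(240°)/Br(300°) gauche 2.3 → 6.7 kJ/mol.
D (staggered): OCH3(0°)/F(60°) gauche 2.4; Cl(240°)/Br(180°) gauche 2.3 → 4.7 kJ/mol.
E (eclipsed): OCH3(0°)/Br(0°) eclipsed 10.3; H(120°)/H(120°) eclipsed 3.9; Cl(240°)/F(240°) eclipsed 8.3 → 22.5 kJ/mol.
D has the lowest total (4.7 kJ/mol).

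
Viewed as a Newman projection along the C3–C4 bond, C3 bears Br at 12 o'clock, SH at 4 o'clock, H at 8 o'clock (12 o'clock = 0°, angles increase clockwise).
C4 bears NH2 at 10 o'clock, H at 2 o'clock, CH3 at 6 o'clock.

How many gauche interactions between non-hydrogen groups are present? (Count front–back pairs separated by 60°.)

2

Non-H gauche pairs: Br(0°)/NH2(300°); SH(120°)/CH3(180°) — 2 interactions.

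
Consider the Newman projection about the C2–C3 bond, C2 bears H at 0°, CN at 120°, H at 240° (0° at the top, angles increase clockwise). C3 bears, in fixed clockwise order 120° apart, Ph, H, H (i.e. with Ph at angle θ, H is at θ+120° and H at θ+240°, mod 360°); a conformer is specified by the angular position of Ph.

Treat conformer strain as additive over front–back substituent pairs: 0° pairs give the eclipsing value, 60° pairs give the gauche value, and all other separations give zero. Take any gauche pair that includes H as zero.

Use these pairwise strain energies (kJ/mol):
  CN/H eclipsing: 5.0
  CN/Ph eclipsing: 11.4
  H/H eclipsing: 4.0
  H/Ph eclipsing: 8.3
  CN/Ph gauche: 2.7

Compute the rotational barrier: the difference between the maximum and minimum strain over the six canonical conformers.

Ph at 0° is eclipsed. H at 0° is eclipsed with Ph at 0° (8.3); CN at 120° is eclipsed with H at 120° (5.0); H at 240° is eclipsed with H at 240° (4.0). Total 17.3 kJ/mol.
Ph at 60° is staggered. CN at 120° is gauche with Ph at 60° (2.7). Total 2.7 kJ/mol.
Ph at 120° is eclipsed. H at 0° is eclipsed with H at 0° (4.0); CN at 120° is eclipsed with Ph at 120° (11.4); H at 240° is eclipsed with H at 240° (4.0). Total 19.4 kJ/mol.
Ph at 180° is staggered. CN at 120° is gauche with Ph at 180° (2.7). Total 2.7 kJ/mol.
Ph at 240° is eclipsed. H at 0° is eclipsed with H at 0° (4.0); CN at 120° is eclipsed with H at 120° (5.0); H at 240° is eclipsed with Ph at 240° (8.3). Total 17.3 kJ/mol.
Ph at 300° (staggered): no non-H gauche contacts → 0.0 kJ/mol.
Max at 120° (19.4 kJ/mol), min at 300° (0.0 kJ/mol); barrier = 19.4 kJ/mol.

19.4 kJ/mol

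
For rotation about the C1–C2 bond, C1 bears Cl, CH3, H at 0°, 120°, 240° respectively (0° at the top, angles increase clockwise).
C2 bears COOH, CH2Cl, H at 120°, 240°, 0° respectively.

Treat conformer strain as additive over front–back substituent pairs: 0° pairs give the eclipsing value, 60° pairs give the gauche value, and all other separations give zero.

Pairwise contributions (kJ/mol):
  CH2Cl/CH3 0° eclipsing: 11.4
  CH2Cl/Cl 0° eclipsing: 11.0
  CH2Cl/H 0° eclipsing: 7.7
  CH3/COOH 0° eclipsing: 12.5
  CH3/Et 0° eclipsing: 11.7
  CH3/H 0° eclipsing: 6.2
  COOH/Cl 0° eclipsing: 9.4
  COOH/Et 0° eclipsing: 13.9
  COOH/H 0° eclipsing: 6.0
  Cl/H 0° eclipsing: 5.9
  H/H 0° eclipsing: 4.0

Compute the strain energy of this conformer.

26.1 kJ/mol

This conformer (eclipsed): Cl(0°)/H(0°) eclipsed 5.9; CH3(120°)/COOH(120°) eclipsed 12.5; H(240°)/CH2Cl(240°) eclipsed 7.7 → 26.1 kJ/mol.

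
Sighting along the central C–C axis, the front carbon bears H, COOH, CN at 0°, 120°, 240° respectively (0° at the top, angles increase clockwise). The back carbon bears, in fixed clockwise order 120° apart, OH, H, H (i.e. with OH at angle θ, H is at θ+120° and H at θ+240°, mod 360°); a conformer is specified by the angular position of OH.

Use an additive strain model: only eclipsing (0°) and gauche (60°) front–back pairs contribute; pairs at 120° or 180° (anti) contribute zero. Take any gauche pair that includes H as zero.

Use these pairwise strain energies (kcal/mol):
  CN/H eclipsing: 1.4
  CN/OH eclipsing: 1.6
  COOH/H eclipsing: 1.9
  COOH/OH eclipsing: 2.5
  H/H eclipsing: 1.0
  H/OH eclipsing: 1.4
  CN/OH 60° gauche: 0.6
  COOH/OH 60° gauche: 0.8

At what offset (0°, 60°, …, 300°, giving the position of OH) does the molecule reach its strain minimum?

OH at 0° (eclipsed): H(0°)/OH(0°) eclipsed 1.4; COOH(120°)/H(120°) eclipsed 1.9; CN(240°)/H(240°) eclipsed 1.4 → 4.7 kcal/mol.
OH at 60° (staggered): COOH(120°)/OH(60°) gauche 0.8 → 0.8 kcal/mol.
OH at 120° (eclipsed): H(0°)/H(0°) eclipsed 1.0; COOH(120°)/OH(120°) eclipsed 2.5; CN(240°)/H(240°) eclipsed 1.4 → 4.9 kcal/mol.
OH at 180° (staggered): COOH(120°)/OH(180°) gauche 0.8; CN(240°)/OH(180°) gauche 0.6 → 1.4 kcal/mol.
OH at 240° (eclipsed): H(0°)/H(0°) eclipsed 1.0; COOH(120°)/H(120°) eclipsed 1.9; CN(240°)/OH(240°) eclipsed 1.6 → 4.5 kcal/mol.
OH at 300° (staggered): CN(240°)/OH(300°) gauche 0.6 → 0.6 kcal/mol.
The minimum (0.6 kcal/mol) occurs with OH at 300°.

300°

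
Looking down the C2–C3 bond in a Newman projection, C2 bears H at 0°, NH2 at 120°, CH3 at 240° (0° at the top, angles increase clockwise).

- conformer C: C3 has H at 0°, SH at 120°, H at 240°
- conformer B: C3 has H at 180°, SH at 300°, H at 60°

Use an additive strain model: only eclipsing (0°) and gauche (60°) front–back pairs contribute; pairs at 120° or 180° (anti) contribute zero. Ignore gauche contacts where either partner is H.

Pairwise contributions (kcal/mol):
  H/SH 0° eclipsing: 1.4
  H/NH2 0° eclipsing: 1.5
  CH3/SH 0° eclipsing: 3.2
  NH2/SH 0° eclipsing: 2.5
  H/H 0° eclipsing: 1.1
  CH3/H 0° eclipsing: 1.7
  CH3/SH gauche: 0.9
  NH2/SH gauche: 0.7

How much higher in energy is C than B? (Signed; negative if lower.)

C (eclipsed): H(0°)/H(0°) eclipsed 1.1; NH2(120°)/SH(120°) eclipsed 2.5; CH3(240°)/H(240°) eclipsed 1.7 → 5.3 kcal/mol.
B (staggered): CH3(240°)/SH(300°) gauche 0.9 → 0.9 kcal/mol.
E(C) − E(B) = 5.3 − 0.9 = +4.4 kcal/mol.

+4.4 kcal/mol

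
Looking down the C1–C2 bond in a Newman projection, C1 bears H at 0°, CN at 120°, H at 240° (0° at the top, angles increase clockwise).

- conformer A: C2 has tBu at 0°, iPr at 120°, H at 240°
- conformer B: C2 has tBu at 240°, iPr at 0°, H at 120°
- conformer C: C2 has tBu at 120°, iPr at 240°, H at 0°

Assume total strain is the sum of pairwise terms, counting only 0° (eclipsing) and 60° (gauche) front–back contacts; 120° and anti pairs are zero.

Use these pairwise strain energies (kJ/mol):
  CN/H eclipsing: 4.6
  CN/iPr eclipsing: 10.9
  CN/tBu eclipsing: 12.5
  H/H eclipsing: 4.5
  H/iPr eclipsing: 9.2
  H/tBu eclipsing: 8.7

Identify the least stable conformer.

C

A (eclipsed): H(0°)/tBu(0°) eclipsed 8.7; CN(120°)/iPr(120°) eclipsed 10.9; H(240°)/H(240°) eclipsed 4.5 → 24.1 kJ/mol.
B (eclipsed): H(0°)/iPr(0°) eclipsed 9.2; CN(120°)/H(120°) eclipsed 4.6; H(240°)/tBu(240°) eclipsed 8.7 → 22.5 kJ/mol.
C (eclipsed): H(0°)/H(0°) eclipsed 4.5; CN(120°)/tBu(120°) eclipsed 12.5; H(240°)/iPr(240°) eclipsed 9.2 → 26.2 kJ/mol.
C has the highest total (26.2 kJ/mol).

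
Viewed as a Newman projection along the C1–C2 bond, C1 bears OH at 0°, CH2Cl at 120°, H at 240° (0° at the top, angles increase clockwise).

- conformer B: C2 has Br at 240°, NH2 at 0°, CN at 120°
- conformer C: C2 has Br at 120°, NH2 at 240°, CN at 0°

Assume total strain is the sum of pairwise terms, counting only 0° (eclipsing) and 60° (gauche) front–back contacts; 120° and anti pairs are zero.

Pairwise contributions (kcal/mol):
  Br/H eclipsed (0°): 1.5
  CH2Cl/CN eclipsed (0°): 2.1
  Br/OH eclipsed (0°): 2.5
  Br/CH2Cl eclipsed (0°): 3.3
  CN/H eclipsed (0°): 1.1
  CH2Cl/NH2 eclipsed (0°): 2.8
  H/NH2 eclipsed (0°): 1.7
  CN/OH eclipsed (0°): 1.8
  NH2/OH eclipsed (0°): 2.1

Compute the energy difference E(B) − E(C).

B (eclipsed): OH–NH2 eclipsed, CH2Cl–CN eclipsed, H–Br eclipsed; 2.1 + 2.1 + 1.5 = 5.7 kcal/mol.
C (eclipsed): OH–CN eclipsed, CH2Cl–Br eclipsed, H–NH2 eclipsed; 1.8 + 3.3 + 1.7 = 6.8 kcal/mol.
E(B) − E(C) = 5.7 − 6.8 = -1.1 kcal/mol.

-1.1 kcal/mol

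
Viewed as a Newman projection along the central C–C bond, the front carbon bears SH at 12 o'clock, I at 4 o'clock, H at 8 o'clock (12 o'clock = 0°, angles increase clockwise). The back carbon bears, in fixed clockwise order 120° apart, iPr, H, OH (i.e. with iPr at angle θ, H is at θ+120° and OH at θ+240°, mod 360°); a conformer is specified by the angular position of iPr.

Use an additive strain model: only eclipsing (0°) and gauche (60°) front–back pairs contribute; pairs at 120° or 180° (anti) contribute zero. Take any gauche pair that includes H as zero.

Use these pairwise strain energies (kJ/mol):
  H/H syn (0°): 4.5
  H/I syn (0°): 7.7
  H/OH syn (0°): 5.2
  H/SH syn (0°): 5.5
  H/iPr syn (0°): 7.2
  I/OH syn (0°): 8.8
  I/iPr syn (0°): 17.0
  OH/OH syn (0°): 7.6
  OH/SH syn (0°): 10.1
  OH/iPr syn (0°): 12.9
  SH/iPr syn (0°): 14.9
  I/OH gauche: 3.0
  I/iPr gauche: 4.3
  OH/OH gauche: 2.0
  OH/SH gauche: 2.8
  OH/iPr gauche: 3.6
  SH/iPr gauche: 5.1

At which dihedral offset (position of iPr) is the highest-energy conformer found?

120°

iPr at 0° (eclipsed): SH–iPr eclipsed, I–H eclipsed, H–OH eclipsed; 14.9 + 7.7 + 5.2 = 27.8 kJ/mol.
iPr at 60° (staggered): SH–iPr gauche, SH–OH gauche, I–iPr gauche; 5.1 + 2.8 + 4.3 = 12.2 kJ/mol.
iPr at 120° (eclipsed): SH–OH eclipsed, I–iPr eclipsed, H–H eclipsed; 10.1 + 17.0 + 4.5 = 31.6 kJ/mol.
iPr at 180° (staggered): SH–OH gauche, I–iPr gauche, I–OH gauche; 2.8 + 4.3 + 3.0 = 10.1 kJ/mol.
iPr at 240° (eclipsed): SH–H eclipsed, I–OH eclipsed, H–iPr eclipsed; 5.5 + 8.8 + 7.2 = 21.5 kJ/mol.
iPr at 300° (staggered): SH–iPr gauche, I–OH gauche; 5.1 + 3.0 = 8.1 kJ/mol.
The maximum (31.6 kJ/mol) occurs with iPr at 120°.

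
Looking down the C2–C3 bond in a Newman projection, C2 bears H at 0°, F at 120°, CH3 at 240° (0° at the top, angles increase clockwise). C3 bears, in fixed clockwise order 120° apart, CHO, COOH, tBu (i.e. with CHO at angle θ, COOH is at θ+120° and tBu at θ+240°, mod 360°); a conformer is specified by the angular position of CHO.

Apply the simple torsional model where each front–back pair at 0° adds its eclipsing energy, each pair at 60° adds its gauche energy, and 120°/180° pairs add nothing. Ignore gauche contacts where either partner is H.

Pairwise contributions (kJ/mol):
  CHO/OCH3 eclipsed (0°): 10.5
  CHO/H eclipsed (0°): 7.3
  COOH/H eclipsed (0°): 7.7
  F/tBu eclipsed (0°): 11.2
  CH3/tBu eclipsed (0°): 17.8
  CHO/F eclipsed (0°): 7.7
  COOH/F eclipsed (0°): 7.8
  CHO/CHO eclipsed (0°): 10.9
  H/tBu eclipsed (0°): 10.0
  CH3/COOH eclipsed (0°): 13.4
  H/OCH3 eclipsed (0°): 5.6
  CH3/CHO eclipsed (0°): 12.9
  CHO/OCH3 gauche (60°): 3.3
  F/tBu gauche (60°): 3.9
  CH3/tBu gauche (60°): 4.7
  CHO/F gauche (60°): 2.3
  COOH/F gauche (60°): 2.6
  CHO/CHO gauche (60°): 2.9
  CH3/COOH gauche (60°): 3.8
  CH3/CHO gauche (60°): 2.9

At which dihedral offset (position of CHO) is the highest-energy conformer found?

0°

CHO at 0° (eclipsed): H(0°)/CHO(0°) eclipsed 7.3; F(120°)/COOH(120°) eclipsed 7.8; CH3(240°)/tBu(240°) eclipsed 17.8 → 32.9 kJ/mol.
CHO at 60° (staggered): F(120°)/CHO(60°) gauche 2.3; F(120°)/COOH(180°) gauche 2.6; CH3(240°)/COOH(180°) gauche 3.8; CH3(240°)/tBu(300°) gauche 4.7 → 13.4 kJ/mol.
CHO at 120° (eclipsed): H(0°)/tBu(0°) eclipsed 10.0; F(120°)/CHO(120°) eclipsed 7.7; CH3(240°)/COOH(240°) eclipsed 13.4 → 31.1 kJ/mol.
CHO at 180° (staggered): F(120°)/CHO(180°) gauche 2.3; F(120°)/tBu(60°) gauche 3.9; CH3(240°)/CHO(180°) gauche 2.9; CH3(240°)/COOH(300°) gauche 3.8 → 12.9 kJ/mol.
CHO at 240° (eclipsed): H(0°)/COOH(0°) eclipsed 7.7; F(120°)/tBu(120°) eclipsed 11.2; CH3(240°)/CHO(240°) eclipsed 12.9 → 31.8 kJ/mol.
CHO at 300° (staggered): F(120°)/COOH(60°) gauche 2.6; F(120°)/tBu(180°) gauche 3.9; CH3(240°)/CHO(300°) gauche 2.9; CH3(240°)/tBu(180°) gauche 4.7 → 14.1 kJ/mol.
The maximum (32.9 kJ/mol) occurs with CHO at 0°.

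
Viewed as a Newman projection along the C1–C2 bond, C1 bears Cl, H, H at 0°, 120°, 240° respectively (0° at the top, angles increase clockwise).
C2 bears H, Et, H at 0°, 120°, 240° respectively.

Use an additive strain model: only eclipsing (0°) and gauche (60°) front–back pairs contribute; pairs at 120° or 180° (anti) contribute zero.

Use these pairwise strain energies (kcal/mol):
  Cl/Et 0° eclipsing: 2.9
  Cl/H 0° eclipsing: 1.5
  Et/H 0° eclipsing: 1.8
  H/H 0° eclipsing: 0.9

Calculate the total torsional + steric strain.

This conformer (eclipsed): Cl–H eclipsed, H–Et eclipsed, H–H eclipsed; 1.5 + 1.8 + 0.9 = 4.2 kcal/mol.

4.2 kcal/mol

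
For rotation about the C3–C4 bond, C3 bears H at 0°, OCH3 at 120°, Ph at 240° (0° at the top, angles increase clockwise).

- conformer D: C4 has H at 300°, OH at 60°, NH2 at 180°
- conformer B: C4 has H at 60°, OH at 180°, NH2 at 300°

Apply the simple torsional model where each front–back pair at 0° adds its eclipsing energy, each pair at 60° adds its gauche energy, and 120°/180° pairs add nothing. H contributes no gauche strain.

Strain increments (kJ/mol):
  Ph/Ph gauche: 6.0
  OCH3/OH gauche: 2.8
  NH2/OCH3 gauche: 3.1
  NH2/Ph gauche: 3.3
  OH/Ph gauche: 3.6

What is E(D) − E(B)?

D (staggered): OCH3–OH gauche, OCH3–NH2 gauche, Ph–NH2 gauche; 2.8 + 3.1 + 3.3 = 9.2 kJ/mol.
B (staggered): OCH3–OH gauche, Ph–OH gauche, Ph–NH2 gauche; 2.8 + 3.6 + 3.3 = 9.7 kJ/mol.
E(D) − E(B) = 9.2 − 9.7 = -0.5 kJ/mol.

-0.5 kJ/mol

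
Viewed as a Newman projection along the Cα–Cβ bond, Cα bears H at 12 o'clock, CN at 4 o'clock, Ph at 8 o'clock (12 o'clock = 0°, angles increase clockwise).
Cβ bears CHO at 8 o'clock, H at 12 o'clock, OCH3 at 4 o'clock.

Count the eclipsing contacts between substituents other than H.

2

Non-H eclipsing pairs: CN(120°)/OCH3(120°); Ph(240°)/CHO(240°) — 2 interactions.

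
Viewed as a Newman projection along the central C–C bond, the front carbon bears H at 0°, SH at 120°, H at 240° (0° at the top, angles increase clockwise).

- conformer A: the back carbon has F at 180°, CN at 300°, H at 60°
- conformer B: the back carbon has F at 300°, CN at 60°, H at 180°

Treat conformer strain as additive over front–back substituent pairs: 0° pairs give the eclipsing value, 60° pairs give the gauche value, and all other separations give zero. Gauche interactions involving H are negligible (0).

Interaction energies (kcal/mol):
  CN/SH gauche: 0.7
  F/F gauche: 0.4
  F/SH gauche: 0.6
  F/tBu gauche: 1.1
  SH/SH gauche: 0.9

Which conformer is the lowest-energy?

A (staggered): SH(120°)/F(180°) gauche 0.6 → 0.6 kcal/mol.
B (staggered): SH(120°)/CN(60°) gauche 0.7 → 0.7 kcal/mol.
A has the lowest total (0.6 kcal/mol).

A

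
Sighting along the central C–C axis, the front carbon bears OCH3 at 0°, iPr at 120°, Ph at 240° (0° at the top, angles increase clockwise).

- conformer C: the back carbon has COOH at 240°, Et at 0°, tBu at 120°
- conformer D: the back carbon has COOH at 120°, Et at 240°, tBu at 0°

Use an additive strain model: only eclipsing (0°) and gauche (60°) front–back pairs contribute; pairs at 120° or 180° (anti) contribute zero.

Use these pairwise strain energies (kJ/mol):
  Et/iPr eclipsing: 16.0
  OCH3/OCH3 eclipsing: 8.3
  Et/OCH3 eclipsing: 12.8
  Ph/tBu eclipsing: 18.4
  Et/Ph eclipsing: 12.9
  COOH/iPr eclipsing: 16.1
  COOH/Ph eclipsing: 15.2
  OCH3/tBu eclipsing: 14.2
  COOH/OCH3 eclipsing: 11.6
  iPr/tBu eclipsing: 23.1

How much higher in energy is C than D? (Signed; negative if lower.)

+7.9 kJ/mol

C (eclipsed): OCH3–Et eclipsed, iPr–tBu eclipsed, Ph–COOH eclipsed; 12.8 + 23.1 + 15.2 = 51.1 kJ/mol.
D (eclipsed): OCH3–tBu eclipsed, iPr–COOH eclipsed, Ph–Et eclipsed; 14.2 + 16.1 + 12.9 = 43.2 kJ/mol.
E(C) − E(D) = 51.1 − 43.2 = +7.9 kJ/mol.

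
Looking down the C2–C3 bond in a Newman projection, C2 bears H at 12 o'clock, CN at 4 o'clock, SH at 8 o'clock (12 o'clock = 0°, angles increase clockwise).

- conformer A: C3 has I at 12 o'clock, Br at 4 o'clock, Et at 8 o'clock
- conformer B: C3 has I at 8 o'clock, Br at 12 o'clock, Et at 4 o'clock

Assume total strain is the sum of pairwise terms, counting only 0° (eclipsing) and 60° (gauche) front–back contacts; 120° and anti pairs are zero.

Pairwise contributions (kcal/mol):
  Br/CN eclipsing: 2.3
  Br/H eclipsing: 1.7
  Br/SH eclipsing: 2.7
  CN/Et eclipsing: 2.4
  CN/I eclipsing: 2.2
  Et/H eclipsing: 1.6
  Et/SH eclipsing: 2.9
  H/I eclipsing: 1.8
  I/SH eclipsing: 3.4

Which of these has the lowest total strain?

A

A (eclipsed): H(0°)/I(0°) eclipsed 1.8; CN(120°)/Br(120°) eclipsed 2.3; SH(240°)/Et(240°) eclipsed 2.9 → 7.0 kcal/mol.
B (eclipsed): H(0°)/Br(0°) eclipsed 1.7; CN(120°)/Et(120°) eclipsed 2.4; SH(240°)/I(240°) eclipsed 3.4 → 7.5 kcal/mol.
A has the lowest total (7.0 kcal/mol).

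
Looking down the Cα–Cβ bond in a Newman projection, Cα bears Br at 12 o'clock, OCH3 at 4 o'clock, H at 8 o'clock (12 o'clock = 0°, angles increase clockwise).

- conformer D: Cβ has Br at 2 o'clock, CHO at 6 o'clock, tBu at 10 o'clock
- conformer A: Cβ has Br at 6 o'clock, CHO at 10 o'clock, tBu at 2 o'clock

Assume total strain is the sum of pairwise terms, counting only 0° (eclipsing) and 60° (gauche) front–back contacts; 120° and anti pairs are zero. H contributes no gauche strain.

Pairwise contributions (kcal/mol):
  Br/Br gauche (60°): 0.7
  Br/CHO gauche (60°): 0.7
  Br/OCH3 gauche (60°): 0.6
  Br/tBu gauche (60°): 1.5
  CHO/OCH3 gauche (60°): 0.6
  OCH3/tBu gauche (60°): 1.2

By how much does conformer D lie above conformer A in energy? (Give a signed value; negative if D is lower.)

-0.6 kcal/mol

D (staggered): Br(0°)/Br(60°) gauche 0.7; Br(0°)/tBu(300°) gauche 1.5; OCH3(120°)/Br(60°) gauche 0.6; OCH3(120°)/CHO(180°) gauche 0.6 → 3.4 kcal/mol.
A (staggered): Br(0°)/CHO(300°) gauche 0.7; Br(0°)/tBu(60°) gauche 1.5; OCH3(120°)/Br(180°) gauche 0.6; OCH3(120°)/tBu(60°) gauche 1.2 → 4.0 kcal/mol.
E(D) − E(A) = 3.4 − 4.0 = -0.6 kcal/mol.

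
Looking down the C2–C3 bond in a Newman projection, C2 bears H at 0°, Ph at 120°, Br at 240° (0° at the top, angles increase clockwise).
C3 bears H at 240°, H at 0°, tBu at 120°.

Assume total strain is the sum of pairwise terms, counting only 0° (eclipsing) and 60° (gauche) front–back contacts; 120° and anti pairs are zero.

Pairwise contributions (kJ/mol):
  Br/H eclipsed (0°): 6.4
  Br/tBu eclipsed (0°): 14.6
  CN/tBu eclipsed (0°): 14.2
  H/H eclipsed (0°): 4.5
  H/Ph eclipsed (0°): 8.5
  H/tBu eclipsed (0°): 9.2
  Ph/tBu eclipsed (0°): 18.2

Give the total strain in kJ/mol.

This conformer (eclipsed): H(0°)/H(0°) eclipsed 4.5; Ph(120°)/tBu(120°) eclipsed 18.2; Br(240°)/H(240°) eclipsed 6.4 → 29.1 kJ/mol.

29.1 kJ/mol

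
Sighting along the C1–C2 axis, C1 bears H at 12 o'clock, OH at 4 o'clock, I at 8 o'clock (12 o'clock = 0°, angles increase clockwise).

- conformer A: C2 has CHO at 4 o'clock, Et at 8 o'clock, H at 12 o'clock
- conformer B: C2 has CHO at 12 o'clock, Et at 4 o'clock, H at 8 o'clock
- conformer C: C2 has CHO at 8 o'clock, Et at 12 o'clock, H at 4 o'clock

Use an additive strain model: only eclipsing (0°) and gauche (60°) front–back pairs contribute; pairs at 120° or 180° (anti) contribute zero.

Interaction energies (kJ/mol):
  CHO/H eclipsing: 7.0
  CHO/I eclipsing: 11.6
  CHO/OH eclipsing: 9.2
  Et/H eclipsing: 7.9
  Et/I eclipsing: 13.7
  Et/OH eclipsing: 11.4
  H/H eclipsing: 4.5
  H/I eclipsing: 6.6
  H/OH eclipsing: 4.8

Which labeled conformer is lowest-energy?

C

A (eclipsed): H–H eclipsed, OH–CHO eclipsed, I–Et eclipsed; 4.5 + 9.2 + 13.7 = 27.4 kJ/mol.
B (eclipsed): H–CHO eclipsed, OH–Et eclipsed, I–H eclipsed; 7.0 + 11.4 + 6.6 = 25.0 kJ/mol.
C (eclipsed): H–Et eclipsed, OH–H eclipsed, I–CHO eclipsed; 7.9 + 4.8 + 11.6 = 24.3 kJ/mol.
C has the lowest total (24.3 kJ/mol).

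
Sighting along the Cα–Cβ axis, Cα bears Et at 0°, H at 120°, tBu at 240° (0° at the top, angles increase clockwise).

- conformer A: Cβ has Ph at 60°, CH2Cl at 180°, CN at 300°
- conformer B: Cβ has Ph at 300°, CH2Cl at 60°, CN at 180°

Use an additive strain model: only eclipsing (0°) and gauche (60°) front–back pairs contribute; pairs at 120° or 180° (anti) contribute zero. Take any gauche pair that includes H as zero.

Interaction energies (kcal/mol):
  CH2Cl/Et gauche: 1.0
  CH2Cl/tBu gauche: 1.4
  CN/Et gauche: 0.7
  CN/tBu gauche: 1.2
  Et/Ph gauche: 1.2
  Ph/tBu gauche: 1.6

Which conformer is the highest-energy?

A is staggered. Et at 0° is gauche with Ph at 60° (1.2); Et at 0° is gauche with CN at 300° (0.7); tBu at 240° is gauche with CH2Cl at 180° (1.4); tBu at 240° is gauche with CN at 300° (1.2). Total 4.5 kcal/mol.
B is staggered. Et at 0° is gauche with Ph at 300° (1.2); Et at 0° is gauche with CH2Cl at 60° (1.0); tBu at 240° is gauche with Ph at 300° (1.6); tBu at 240° is gauche with CN at 180° (1.2). Total 5.0 kcal/mol.
B has the highest total (5.0 kcal/mol).

B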